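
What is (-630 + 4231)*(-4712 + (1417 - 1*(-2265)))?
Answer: -3709030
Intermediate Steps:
(-630 + 4231)*(-4712 + (1417 - 1*(-2265))) = 3601*(-4712 + (1417 + 2265)) = 3601*(-4712 + 3682) = 3601*(-1030) = -3709030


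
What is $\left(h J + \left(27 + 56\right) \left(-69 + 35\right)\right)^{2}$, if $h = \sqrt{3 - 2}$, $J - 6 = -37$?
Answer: $8139609$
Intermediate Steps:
$J = -31$ ($J = 6 - 37 = -31$)
$h = 1$ ($h = \sqrt{1} = 1$)
$\left(h J + \left(27 + 56\right) \left(-69 + 35\right)\right)^{2} = \left(1 \left(-31\right) + \left(27 + 56\right) \left(-69 + 35\right)\right)^{2} = \left(-31 + 83 \left(-34\right)\right)^{2} = \left(-31 - 2822\right)^{2} = \left(-2853\right)^{2} = 8139609$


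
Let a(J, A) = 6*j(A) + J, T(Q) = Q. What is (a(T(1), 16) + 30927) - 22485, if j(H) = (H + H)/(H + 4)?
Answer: 42263/5 ≈ 8452.6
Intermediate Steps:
j(H) = 2*H/(4 + H) (j(H) = (2*H)/(4 + H) = 2*H/(4 + H))
a(J, A) = J + 12*A/(4 + A) (a(J, A) = 6*(2*A/(4 + A)) + J = 12*A/(4 + A) + J = J + 12*A/(4 + A))
(a(T(1), 16) + 30927) - 22485 = ((12*16 + 1*(4 + 16))/(4 + 16) + 30927) - 22485 = ((192 + 1*20)/20 + 30927) - 22485 = ((192 + 20)/20 + 30927) - 22485 = ((1/20)*212 + 30927) - 22485 = (53/5 + 30927) - 22485 = 154688/5 - 22485 = 42263/5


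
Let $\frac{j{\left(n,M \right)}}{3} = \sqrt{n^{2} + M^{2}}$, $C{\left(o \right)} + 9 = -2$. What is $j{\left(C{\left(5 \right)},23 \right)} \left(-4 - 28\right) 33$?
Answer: $- 15840 \sqrt{26} \approx -80769.0$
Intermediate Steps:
$C{\left(o \right)} = -11$ ($C{\left(o \right)} = -9 - 2 = -11$)
$j{\left(n,M \right)} = 3 \sqrt{M^{2} + n^{2}}$ ($j{\left(n,M \right)} = 3 \sqrt{n^{2} + M^{2}} = 3 \sqrt{M^{2} + n^{2}}$)
$j{\left(C{\left(5 \right)},23 \right)} \left(-4 - 28\right) 33 = 3 \sqrt{23^{2} + \left(-11\right)^{2}} \left(-4 - 28\right) 33 = 3 \sqrt{529 + 121} \left(\left(-32\right) 33\right) = 3 \sqrt{650} \left(-1056\right) = 3 \cdot 5 \sqrt{26} \left(-1056\right) = 15 \sqrt{26} \left(-1056\right) = - 15840 \sqrt{26}$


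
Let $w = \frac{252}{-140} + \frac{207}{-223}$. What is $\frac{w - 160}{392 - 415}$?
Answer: $\frac{181442}{25645} \approx 7.0751$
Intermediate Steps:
$w = - \frac{3042}{1115}$ ($w = 252 \left(- \frac{1}{140}\right) + 207 \left(- \frac{1}{223}\right) = - \frac{9}{5} - \frac{207}{223} = - \frac{3042}{1115} \approx -2.7283$)
$\frac{w - 160}{392 - 415} = \frac{- \frac{3042}{1115} - 160}{392 - 415} = \frac{- \frac{3042}{1115} - 160}{-23} = \left(- \frac{181442}{1115}\right) \left(- \frac{1}{23}\right) = \frac{181442}{25645}$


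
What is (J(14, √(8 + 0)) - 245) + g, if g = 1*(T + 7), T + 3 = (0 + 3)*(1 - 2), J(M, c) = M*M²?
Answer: 2500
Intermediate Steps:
J(M, c) = M³
T = -6 (T = -3 + (0 + 3)*(1 - 2) = -3 + 3*(-1) = -3 - 3 = -6)
g = 1 (g = 1*(-6 + 7) = 1*1 = 1)
(J(14, √(8 + 0)) - 245) + g = (14³ - 245) + 1 = (2744 - 245) + 1 = 2499 + 1 = 2500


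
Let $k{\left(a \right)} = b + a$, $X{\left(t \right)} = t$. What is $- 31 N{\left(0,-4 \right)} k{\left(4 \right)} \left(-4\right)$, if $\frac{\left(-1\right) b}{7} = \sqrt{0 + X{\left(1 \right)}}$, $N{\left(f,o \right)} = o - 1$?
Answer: $1860$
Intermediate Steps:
$N{\left(f,o \right)} = -1 + o$
$b = -7$ ($b = - 7 \sqrt{0 + 1} = - 7 \sqrt{1} = \left(-7\right) 1 = -7$)
$k{\left(a \right)} = -7 + a$
$- 31 N{\left(0,-4 \right)} k{\left(4 \right)} \left(-4\right) = - 31 \left(-1 - 4\right) \left(-7 + 4\right) \left(-4\right) = - 31 \left(-5\right) \left(-3\right) \left(-4\right) = - 31 \cdot 15 \left(-4\right) = \left(-31\right) \left(-60\right) = 1860$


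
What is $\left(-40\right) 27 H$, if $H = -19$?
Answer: $20520$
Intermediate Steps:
$\left(-40\right) 27 H = \left(-40\right) 27 \left(-19\right) = \left(-1080\right) \left(-19\right) = 20520$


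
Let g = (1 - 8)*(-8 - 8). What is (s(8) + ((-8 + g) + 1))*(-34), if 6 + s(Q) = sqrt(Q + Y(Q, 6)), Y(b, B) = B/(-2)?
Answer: -3366 - 34*sqrt(5) ≈ -3442.0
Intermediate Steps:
Y(b, B) = -B/2 (Y(b, B) = B*(-1/2) = -B/2)
s(Q) = -6 + sqrt(-3 + Q) (s(Q) = -6 + sqrt(Q - 1/2*6) = -6 + sqrt(Q - 3) = -6 + sqrt(-3 + Q))
g = 112 (g = -7*(-16) = 112)
(s(8) + ((-8 + g) + 1))*(-34) = ((-6 + sqrt(-3 + 8)) + ((-8 + 112) + 1))*(-34) = ((-6 + sqrt(5)) + (104 + 1))*(-34) = ((-6 + sqrt(5)) + 105)*(-34) = (99 + sqrt(5))*(-34) = -3366 - 34*sqrt(5)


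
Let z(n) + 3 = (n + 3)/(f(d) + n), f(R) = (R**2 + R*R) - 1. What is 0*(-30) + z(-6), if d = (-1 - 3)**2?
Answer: -1518/505 ≈ -3.0059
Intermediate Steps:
d = 16 (d = (-4)**2 = 16)
f(R) = -1 + 2*R**2 (f(R) = (R**2 + R**2) - 1 = 2*R**2 - 1 = -1 + 2*R**2)
z(n) = -3 + (3 + n)/(511 + n) (z(n) = -3 + (n + 3)/((-1 + 2*16**2) + n) = -3 + (3 + n)/((-1 + 2*256) + n) = -3 + (3 + n)/((-1 + 512) + n) = -3 + (3 + n)/(511 + n))
0*(-30) + z(-6) = 0*(-30) + 2*(-765 - 1*(-6))/(511 - 6) = 0 + 2*(-765 + 6)/505 = 0 + 2*(1/505)*(-759) = 0 - 1518/505 = -1518/505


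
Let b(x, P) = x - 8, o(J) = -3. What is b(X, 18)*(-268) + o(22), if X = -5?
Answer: 3481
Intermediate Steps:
b(x, P) = -8 + x
b(X, 18)*(-268) + o(22) = (-8 - 5)*(-268) - 3 = -13*(-268) - 3 = 3484 - 3 = 3481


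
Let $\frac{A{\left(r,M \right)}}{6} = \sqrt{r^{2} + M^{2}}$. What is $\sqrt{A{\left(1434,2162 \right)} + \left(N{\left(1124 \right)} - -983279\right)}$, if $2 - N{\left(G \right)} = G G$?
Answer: $\sqrt{-280095 + 60 \sqrt{67306}} \approx 514.32 i$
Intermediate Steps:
$N{\left(G \right)} = 2 - G^{2}$ ($N{\left(G \right)} = 2 - G G = 2 - G^{2}$)
$A{\left(r,M \right)} = 6 \sqrt{M^{2} + r^{2}}$ ($A{\left(r,M \right)} = 6 \sqrt{r^{2} + M^{2}} = 6 \sqrt{M^{2} + r^{2}}$)
$\sqrt{A{\left(1434,2162 \right)} + \left(N{\left(1124 \right)} - -983279\right)} = \sqrt{6 \sqrt{2162^{2} + 1434^{2}} + \left(\left(2 - 1124^{2}\right) - -983279\right)} = \sqrt{6 \sqrt{4674244 + 2056356} + \left(\left(2 - 1263376\right) + 983279\right)} = \sqrt{6 \sqrt{6730600} + \left(\left(2 - 1263376\right) + 983279\right)} = \sqrt{6 \cdot 10 \sqrt{67306} + \left(-1263374 + 983279\right)} = \sqrt{60 \sqrt{67306} - 280095} = \sqrt{-280095 + 60 \sqrt{67306}}$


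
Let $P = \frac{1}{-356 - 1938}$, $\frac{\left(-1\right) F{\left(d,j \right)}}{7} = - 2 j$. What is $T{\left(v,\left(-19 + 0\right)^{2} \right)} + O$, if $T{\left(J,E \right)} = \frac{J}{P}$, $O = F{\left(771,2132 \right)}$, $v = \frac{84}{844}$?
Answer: $\frac{6249754}{211} \approx 29620.0$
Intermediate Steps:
$v = \frac{21}{211}$ ($v = 84 \cdot \frac{1}{844} = \frac{21}{211} \approx 0.099526$)
$F{\left(d,j \right)} = 14 j$ ($F{\left(d,j \right)} = - 7 \left(- 2 j\right) = 14 j$)
$P = - \frac{1}{2294}$ ($P = \frac{1}{-2294} = - \frac{1}{2294} \approx -0.00043592$)
$O = 29848$ ($O = 14 \cdot 2132 = 29848$)
$T{\left(J,E \right)} = - 2294 J$ ($T{\left(J,E \right)} = \frac{J}{- \frac{1}{2294}} = J \left(-2294\right) = - 2294 J$)
$T{\left(v,\left(-19 + 0\right)^{2} \right)} + O = \left(-2294\right) \frac{21}{211} + 29848 = - \frac{48174}{211} + 29848 = \frac{6249754}{211}$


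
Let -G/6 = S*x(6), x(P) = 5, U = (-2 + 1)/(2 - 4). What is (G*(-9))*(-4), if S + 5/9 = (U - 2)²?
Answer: -1830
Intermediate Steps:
U = ½ (U = -1/(-2) = -1*(-½) = ½ ≈ 0.50000)
S = 61/36 (S = -5/9 + (½ - 2)² = -5/9 + (-3/2)² = -5/9 + 9/4 = 61/36 ≈ 1.6944)
G = -305/6 (G = -61*5/6 = -6*305/36 = -305/6 ≈ -50.833)
(G*(-9))*(-4) = -305/6*(-9)*(-4) = (915/2)*(-4) = -1830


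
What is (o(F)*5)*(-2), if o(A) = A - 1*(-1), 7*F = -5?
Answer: -20/7 ≈ -2.8571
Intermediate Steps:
F = -5/7 (F = (⅐)*(-5) = -5/7 ≈ -0.71429)
o(A) = 1 + A (o(A) = A + 1 = 1 + A)
(o(F)*5)*(-2) = ((1 - 5/7)*5)*(-2) = ((2/7)*5)*(-2) = (10/7)*(-2) = -20/7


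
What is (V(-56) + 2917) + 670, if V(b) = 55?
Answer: 3642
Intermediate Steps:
(V(-56) + 2917) + 670 = (55 + 2917) + 670 = 2972 + 670 = 3642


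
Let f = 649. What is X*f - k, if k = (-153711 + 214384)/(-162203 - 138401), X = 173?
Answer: 33750975981/300604 ≈ 1.1228e+5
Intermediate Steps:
k = -60673/300604 (k = 60673/(-300604) = 60673*(-1/300604) = -60673/300604 ≈ -0.20184)
X*f - k = 173*649 - 1*(-60673/300604) = 112277 + 60673/300604 = 33750975981/300604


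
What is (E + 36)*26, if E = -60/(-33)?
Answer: 10816/11 ≈ 983.27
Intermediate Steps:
E = 20/11 (E = -60*(-1/33) = 20/11 ≈ 1.8182)
(E + 36)*26 = (20/11 + 36)*26 = (416/11)*26 = 10816/11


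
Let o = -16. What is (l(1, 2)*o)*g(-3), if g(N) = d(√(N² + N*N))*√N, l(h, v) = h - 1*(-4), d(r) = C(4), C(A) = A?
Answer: -320*I*√3 ≈ -554.26*I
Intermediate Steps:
d(r) = 4
l(h, v) = 4 + h (l(h, v) = h + 4 = 4 + h)
g(N) = 4*√N
(l(1, 2)*o)*g(-3) = ((4 + 1)*(-16))*(4*√(-3)) = (5*(-16))*(4*(I*√3)) = -320*I*√3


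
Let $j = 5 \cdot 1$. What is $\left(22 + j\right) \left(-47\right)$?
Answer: $-1269$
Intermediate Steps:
$j = 5$
$\left(22 + j\right) \left(-47\right) = \left(22 + 5\right) \left(-47\right) = 27 \left(-47\right) = -1269$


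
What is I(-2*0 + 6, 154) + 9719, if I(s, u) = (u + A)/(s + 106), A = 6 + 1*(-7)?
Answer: 1088681/112 ≈ 9720.4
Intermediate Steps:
A = -1 (A = 6 - 7 = -1)
I(s, u) = (-1 + u)/(106 + s) (I(s, u) = (u - 1)/(s + 106) = (-1 + u)/(106 + s))
I(-2*0 + 6, 154) + 9719 = (-1 + 154)/(106 + (-2*0 + 6)) + 9719 = 153/(106 + (0 + 6)) + 9719 = 153/(106 + 6) + 9719 = 153/112 + 9719 = 1088681/112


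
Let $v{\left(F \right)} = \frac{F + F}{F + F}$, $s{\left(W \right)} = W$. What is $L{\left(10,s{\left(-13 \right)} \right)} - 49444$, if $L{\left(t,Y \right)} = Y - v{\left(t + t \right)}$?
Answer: $-49458$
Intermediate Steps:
$v{\left(F \right)} = 1$ ($v{\left(F \right)} = \frac{2 F}{2 F} = 2 F \frac{1}{2 F} = 1$)
$L{\left(t,Y \right)} = -1 + Y$ ($L{\left(t,Y \right)} = Y - 1 = -1 + Y$)
$L{\left(10,s{\left(-13 \right)} \right)} - 49444 = \left(-1 - 13\right) - 49444 = -14 - 49444 = -49458$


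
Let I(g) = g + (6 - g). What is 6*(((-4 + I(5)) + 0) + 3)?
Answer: 30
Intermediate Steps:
I(g) = 6
6*(((-4 + I(5)) + 0) + 3) = 6*(((-4 + 6) + 0) + 3) = 6*((2 + 0) + 3) = 6*(2 + 3) = 6*5 = 30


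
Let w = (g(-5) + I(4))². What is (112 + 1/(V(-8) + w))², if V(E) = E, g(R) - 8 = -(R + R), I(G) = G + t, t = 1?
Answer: 3405072609/271441 ≈ 12544.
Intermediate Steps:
I(G) = 1 + G (I(G) = G + 1 = 1 + G)
g(R) = 8 - 2*R (g(R) = 8 - (R + R) = 8 - 2*R)
w = 529 (w = ((8 - 2*(-5)) + (1 + 4))² = ((8 + 10) + 5)² = (18 + 5)² = 23² = 529)
(112 + 1/(V(-8) + w))² = (112 + 1/(-8 + 529))² = (112 + 1/521)² = (58353/521)² = 3405072609/271441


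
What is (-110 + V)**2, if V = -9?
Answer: 14161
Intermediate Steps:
(-110 + V)**2 = (-110 - 9)**2 = (-119)**2 = 14161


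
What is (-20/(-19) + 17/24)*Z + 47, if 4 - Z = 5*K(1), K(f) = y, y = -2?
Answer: 16337/228 ≈ 71.654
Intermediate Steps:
K(f) = -2
Z = 14 (Z = 4 - 5*(-2) = 4 - 1*(-10) = 4 + 10 = 14)
(-20/(-19) + 17/24)*Z + 47 = (-20/(-19) + 17/24)*14 + 47 = (-20*(-1/19) + 17*(1/24))*14 + 47 = (20/19 + 17/24)*14 + 47 = (803/456)*14 + 47 = 5621/228 + 47 = 16337/228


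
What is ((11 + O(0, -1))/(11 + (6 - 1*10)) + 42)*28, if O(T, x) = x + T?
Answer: 1216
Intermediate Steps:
O(T, x) = T + x
((11 + O(0, -1))/(11 + (6 - 1*10)) + 42)*28 = ((11 + (0 - 1))/(11 + (6 - 1*10)) + 42)*28 = ((11 - 1)/(11 + (6 - 10)) + 42)*28 = (10/(11 - 4) + 42)*28 = (10/7 + 42)*28 = (304/7)*28 = 1216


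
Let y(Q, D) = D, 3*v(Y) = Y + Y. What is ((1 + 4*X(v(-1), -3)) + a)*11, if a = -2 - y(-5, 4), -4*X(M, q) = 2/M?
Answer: -22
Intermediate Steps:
v(Y) = 2*Y/3 (v(Y) = (Y + Y)/3 = (2*Y)/3 = 2*Y/3)
X(M, q) = -1/(2*M)
a = -6 (a = -2 - 1*4 = -2 - 4 = -6)
((1 + 4*X(v(-1), -3)) + a)*11 = ((1 + 4*(-1/(2*((⅔)*(-1))))) - 6)*11 = ((1 + 4*(-1/(2*(-⅔)))) - 6)*11 = ((1 + 4*(-½*(-3/2))) - 6)*11 = ((1 + 4*(¾)) - 6)*11 = ((1 + 3) - 6)*11 = (4 - 6)*11 = -2*11 = -22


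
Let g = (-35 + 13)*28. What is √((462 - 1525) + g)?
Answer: I*√1679 ≈ 40.976*I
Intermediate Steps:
g = -616 (g = -22*28 = -616)
√((462 - 1525) + g) = √((462 - 1525) - 616) = √(-1063 - 616) = √(-1679) = I*√1679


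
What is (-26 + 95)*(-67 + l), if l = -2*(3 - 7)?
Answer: -4071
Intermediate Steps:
l = 8 (l = -2*(-4) = 8)
(-26 + 95)*(-67 + l) = (-26 + 95)*(-67 + 8) = 69*(-59) = -4071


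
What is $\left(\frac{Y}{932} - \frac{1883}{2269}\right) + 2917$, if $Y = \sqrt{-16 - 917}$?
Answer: $\frac{6616790}{2269} + \frac{i \sqrt{933}}{932} \approx 2916.2 + 0.032774 i$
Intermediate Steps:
$Y = i \sqrt{933}$ ($Y = \sqrt{-933} = i \sqrt{933} \approx 30.545 i$)
$\left(\frac{Y}{932} - \frac{1883}{2269}\right) + 2917 = \left(\frac{i \sqrt{933}}{932} - \frac{1883}{2269}\right) + 2917 = \left(- \frac{1883}{2269} + \frac{i \sqrt{933}}{932}\right) + 2917 = \frac{6616790}{2269} + \frac{i \sqrt{933}}{932}$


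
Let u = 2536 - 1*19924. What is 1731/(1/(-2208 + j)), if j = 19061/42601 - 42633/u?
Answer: -104720367392859/27435044 ≈ -3.8170e+6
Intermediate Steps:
u = -17388 (u = 2536 - 19924 = -17388)
j = 79542263/27435044 (j = 19061/42601 - 42633/(-17388) = 19061*(1/42601) - 42633*(-1/17388) = 19061/42601 + 1579/644 = 79542263/27435044 ≈ 2.8993)
1731/(1/(-2208 + j)) = 1731/(1/(-2208 + 79542263/27435044)) = 1731/(1/(-60497034889/27435044)) = 1731/(-27435044/60497034889) = 1731*(-60497034889/27435044) = -104720367392859/27435044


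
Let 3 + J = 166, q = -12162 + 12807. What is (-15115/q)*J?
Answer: -492749/129 ≈ -3819.8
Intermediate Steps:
q = 645
J = 163 (J = -3 + 166 = 163)
(-15115/q)*J = -15115/645*163 = -15115*1/645*163 = -3023/129*163 = -492749/129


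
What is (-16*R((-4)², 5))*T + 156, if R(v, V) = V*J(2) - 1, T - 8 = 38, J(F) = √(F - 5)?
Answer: 892 - 3680*I*√3 ≈ 892.0 - 6373.9*I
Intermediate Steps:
J(F) = √(-5 + F)
T = 46 (T = 8 + 38 = 46)
R(v, V) = -1 + I*V*√3 (R(v, V) = V*√(-5 + 2) - 1 = V*√(-3) - 1 = V*(I*√3) - 1 = I*V*√3 - 1 = -1 + I*V*√3)
(-16*R((-4)², 5))*T + 156 = -16*(-1 + I*5*√3)*46 + 156 = -16*(-1 + 5*I*√3)*46 + 156 = (16 - 80*I*√3)*46 + 156 = (736 - 3680*I*√3) + 156 = 892 - 3680*I*√3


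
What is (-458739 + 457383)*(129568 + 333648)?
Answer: -628120896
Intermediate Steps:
(-458739 + 457383)*(129568 + 333648) = -1356*463216 = -628120896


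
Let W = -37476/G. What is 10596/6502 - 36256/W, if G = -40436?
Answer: -1191480562942/30458619 ≈ -39118.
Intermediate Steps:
W = 9369/10109 (W = -37476/(-40436) = -37476*(-1/40436) = 9369/10109 ≈ 0.92680)
10596/6502 - 36256/W = 10596/6502 - 36256/9369/10109 = 10596*(1/6502) - 36256*10109/9369 = 5298/3251 - 366511904/9369 = -1191480562942/30458619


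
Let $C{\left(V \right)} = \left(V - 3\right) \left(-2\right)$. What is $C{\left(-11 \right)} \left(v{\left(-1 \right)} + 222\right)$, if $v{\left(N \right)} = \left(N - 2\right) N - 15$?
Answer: $5880$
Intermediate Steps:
$C{\left(V \right)} = 6 - 2 V$ ($C{\left(V \right)} = \left(-3 + V\right) \left(-2\right) = 6 - 2 V$)
$v{\left(N \right)} = -15 + N \left(-2 + N\right)$ ($v{\left(N \right)} = \left(-2 + N\right) N - 15 = N \left(-2 + N\right) - 15 = -15 + N \left(-2 + N\right)$)
$C{\left(-11 \right)} \left(v{\left(-1 \right)} + 222\right) = \left(6 - -22\right) \left(\left(-15 + \left(-1\right)^{2} - -2\right) + 222\right) = \left(6 + 22\right) \left(\left(-15 + 1 + 2\right) + 222\right) = 28 \left(-12 + 222\right) = 28 \cdot 210 = 5880$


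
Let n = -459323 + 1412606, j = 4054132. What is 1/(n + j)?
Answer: 1/5007415 ≈ 1.9970e-7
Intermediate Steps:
n = 953283
1/(n + j) = 1/(953283 + 4054132) = 1/5007415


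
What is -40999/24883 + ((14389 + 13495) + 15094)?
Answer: 1069380575/24883 ≈ 42976.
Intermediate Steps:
-40999/24883 + ((14389 + 13495) + 15094) = -40999*1/24883 + (27884 + 15094) = -40999/24883 + 42978 = 1069380575/24883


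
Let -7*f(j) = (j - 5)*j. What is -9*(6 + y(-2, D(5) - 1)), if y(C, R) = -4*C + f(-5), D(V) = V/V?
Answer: -432/7 ≈ -61.714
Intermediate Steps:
f(j) = -j*(-5 + j)/7 (f(j) = -(j - 5)*j/7 = -(-5 + j)*j/7 = -j*(-5 + j)/7)
D(V) = 1
y(C, R) = -50/7 - 4*C (y(C, R) = -4*C + (1/7)*(-5)*(5 - 1*(-5)) = -4*C + (1/7)*(-5)*(5 + 5) = -4*C + (1/7)*(-5)*10 = -4*C - 50/7 = -50/7 - 4*C)
-9*(6 + y(-2, D(5) - 1)) = -9*(6 + (-50/7 - 4*(-2))) = -9*(6 + (-50/7 + 8)) = -9*(6 + 6/7) = -9*48/7 = -432/7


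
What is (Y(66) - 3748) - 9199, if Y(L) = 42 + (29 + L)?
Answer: -12810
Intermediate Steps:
Y(L) = 71 + L
(Y(66) - 3748) - 9199 = ((71 + 66) - 3748) - 9199 = (137 - 3748) - 9199 = -3611 - 9199 = -12810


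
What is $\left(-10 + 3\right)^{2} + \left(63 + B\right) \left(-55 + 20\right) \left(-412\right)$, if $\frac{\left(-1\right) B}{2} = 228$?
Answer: $-5667011$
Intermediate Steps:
$B = -456$ ($B = \left(-2\right) 228 = -456$)
$\left(-10 + 3\right)^{2} + \left(63 + B\right) \left(-55 + 20\right) \left(-412\right) = \left(-10 + 3\right)^{2} + \left(63 - 456\right) \left(-55 + 20\right) \left(-412\right) = \left(-7\right)^{2} + \left(-393\right) \left(-35\right) \left(-412\right) = 49 + 13755 \left(-412\right) = 49 - 5667060 = -5667011$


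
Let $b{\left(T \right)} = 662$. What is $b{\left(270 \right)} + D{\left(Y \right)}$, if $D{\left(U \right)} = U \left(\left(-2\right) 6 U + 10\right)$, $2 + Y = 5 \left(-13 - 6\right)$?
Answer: $-113216$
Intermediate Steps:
$Y = -97$ ($Y = -2 + 5 \left(-13 - 6\right) = -2 + 5 \left(-19\right) = -2 - 95 = -97$)
$D{\left(U \right)} = U \left(10 - 12 U\right)$ ($D{\left(U \right)} = U \left(- 12 U + 10\right) = U \left(10 - 12 U\right)$)
$b{\left(270 \right)} + D{\left(Y \right)} = 662 + 2 \left(-97\right) \left(5 - -582\right) = 662 + 2 \left(-97\right) \left(5 + 582\right) = 662 + 2 \left(-97\right) 587 = 662 - 113878 = -113216$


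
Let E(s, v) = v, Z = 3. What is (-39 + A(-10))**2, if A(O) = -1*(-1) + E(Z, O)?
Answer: 2304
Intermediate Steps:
A(O) = 1 + O (A(O) = -1*(-1) + O = 1 + O)
(-39 + A(-10))**2 = (-39 + (1 - 10))**2 = (-39 - 9)**2 = (-48)**2 = 2304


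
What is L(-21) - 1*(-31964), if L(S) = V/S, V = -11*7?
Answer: 95903/3 ≈ 31968.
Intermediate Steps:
V = -77
L(S) = -77/S
L(-21) - 1*(-31964) = -77/(-21) - 1*(-31964) = -77*(-1/21) + 31964 = 11/3 + 31964 = 95903/3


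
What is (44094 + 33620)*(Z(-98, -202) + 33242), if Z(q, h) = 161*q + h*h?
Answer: 4528239352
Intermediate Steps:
Z(q, h) = h² + 161*q (Z(q, h) = 161*q + h² = h² + 161*q)
(44094 + 33620)*(Z(-98, -202) + 33242) = (44094 + 33620)*(((-202)² + 161*(-98)) + 33242) = 77714*((40804 - 15778) + 33242) = 77714*(25026 + 33242) = 77714*58268 = 4528239352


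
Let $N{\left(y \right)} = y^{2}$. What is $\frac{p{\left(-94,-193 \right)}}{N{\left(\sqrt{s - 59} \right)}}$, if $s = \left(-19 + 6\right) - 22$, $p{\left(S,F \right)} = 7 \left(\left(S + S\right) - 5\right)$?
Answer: $\frac{1351}{94} \approx 14.372$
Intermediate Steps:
$p{\left(S,F \right)} = -35 + 14 S$ ($p{\left(S,F \right)} = 7 \left(2 S - 5\right) = 7 \left(-5 + 2 S\right) = -35 + 14 S$)
$s = -35$ ($s = -13 - 22 = -35$)
$\frac{p{\left(-94,-193 \right)}}{N{\left(\sqrt{s - 59} \right)}} = \frac{-35 + 14 \left(-94\right)}{\left(\sqrt{-35 - 59}\right)^{2}} = \frac{-35 - 1316}{\left(\sqrt{-94}\right)^{2}} = - \frac{1351}{\left(i \sqrt{94}\right)^{2}} = - \frac{1351}{-94} = \left(-1351\right) \left(- \frac{1}{94}\right) = \frac{1351}{94}$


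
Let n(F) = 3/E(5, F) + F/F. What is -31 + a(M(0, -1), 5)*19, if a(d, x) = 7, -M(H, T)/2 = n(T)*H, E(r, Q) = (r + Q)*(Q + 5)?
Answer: 102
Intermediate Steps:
E(r, Q) = (5 + Q)*(Q + r) (E(r, Q) = (Q + r)*(5 + Q) = (5 + Q)*(Q + r))
n(F) = 1 + 3/(25 + F² + 10*F) (n(F) = 3/(F² + 5*F + 5*5 + F*5) + F/F = 3/(F² + 5*F + 25 + 5*F) + 1 = 3/(25 + F² + 10*F) + 1 = 1 + 3/(25 + F² + 10*F))
M(H, T) = -2*H*(28 + T² + 10*T)/(25 + T² + 10*T) (M(H, T) = -2*(28 + T² + 10*T)/(25 + T² + 10*T)*H = -2*H*(28 + T² + 10*T)/(25 + T² + 10*T))
-31 + a(M(0, -1), 5)*19 = -31 + 7*19 = -31 + 133 = 102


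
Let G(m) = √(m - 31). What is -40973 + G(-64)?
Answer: -40973 + I*√95 ≈ -40973.0 + 9.7468*I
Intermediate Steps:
G(m) = √(-31 + m)
-40973 + G(-64) = -40973 + √(-31 - 64) = -40973 + √(-95) = -40973 + I*√95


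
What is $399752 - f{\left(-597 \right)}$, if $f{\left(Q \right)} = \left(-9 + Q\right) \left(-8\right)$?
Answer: $394904$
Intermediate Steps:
$f{\left(Q \right)} = 72 - 8 Q$
$399752 - f{\left(-597 \right)} = 399752 - \left(72 - -4776\right) = 399752 - \left(72 + 4776\right) = 399752 - 4848 = 394904$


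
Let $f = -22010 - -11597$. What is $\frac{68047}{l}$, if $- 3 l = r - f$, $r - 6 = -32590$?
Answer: $\frac{204141}{22171} \approx 9.2076$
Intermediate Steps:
$r = -32584$ ($r = 6 - 32590 = -32584$)
$f = -10413$ ($f = -22010 + 11597 = -10413$)
$l = \frac{22171}{3}$ ($l = - \frac{-32584 - -10413}{3} = - \frac{-32584 + 10413}{3} = \left(- \frac{1}{3}\right) \left(-22171\right) = \frac{22171}{3} \approx 7390.3$)
$\frac{68047}{l} = \frac{68047}{\frac{22171}{3}} = 68047 \cdot \frac{3}{22171} = \frac{204141}{22171}$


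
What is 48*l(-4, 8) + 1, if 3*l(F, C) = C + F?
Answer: 65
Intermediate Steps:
l(F, C) = C/3 + F/3 (l(F, C) = (C + F)/3 = C/3 + F/3)
48*l(-4, 8) + 1 = 48*((⅓)*8 + (⅓)*(-4)) + 1 = 48*(8/3 - 4/3) + 1 = 48*(4/3) + 1 = 64 + 1 = 65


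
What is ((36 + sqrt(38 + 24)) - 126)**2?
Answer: (90 - sqrt(62))**2 ≈ 6744.7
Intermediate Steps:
((36 + sqrt(38 + 24)) - 126)**2 = ((36 + sqrt(62)) - 126)**2 = (-90 + sqrt(62))**2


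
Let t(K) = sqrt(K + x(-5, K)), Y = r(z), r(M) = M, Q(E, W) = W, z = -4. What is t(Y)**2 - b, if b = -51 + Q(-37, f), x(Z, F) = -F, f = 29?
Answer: 22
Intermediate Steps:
Y = -4
t(K) = 0 (t(K) = sqrt(K - K) = sqrt(0) = 0)
b = -22 (b = -51 + 29 = -22)
t(Y)**2 - b = 0**2 - 1*(-22) = 0 + 22 = 22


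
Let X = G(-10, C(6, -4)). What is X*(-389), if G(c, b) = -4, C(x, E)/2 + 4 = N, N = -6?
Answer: 1556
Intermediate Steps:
C(x, E) = -20 (C(x, E) = -8 + 2*(-6) = -8 - 12 = -20)
X = -4
X*(-389) = -4*(-389) = 1556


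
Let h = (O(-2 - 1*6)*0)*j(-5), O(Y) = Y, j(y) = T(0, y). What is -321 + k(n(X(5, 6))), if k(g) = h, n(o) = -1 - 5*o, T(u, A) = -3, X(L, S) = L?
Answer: -321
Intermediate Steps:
j(y) = -3
h = 0 (h = ((-2 - 1*6)*0)*(-3) = ((-2 - 6)*0)*(-3) = -8*0*(-3) = 0*(-3) = 0)
k(g) = 0
-321 + k(n(X(5, 6))) = -321 + 0 = -321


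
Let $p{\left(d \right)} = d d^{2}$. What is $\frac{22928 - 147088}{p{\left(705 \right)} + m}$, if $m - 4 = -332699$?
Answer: $- \frac{12416}{35006993} \approx -0.00035467$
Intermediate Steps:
$p{\left(d \right)} = d^{3}$
$m = -332695$ ($m = 4 - 332699 = -332695$)
$\frac{22928 - 147088}{p{\left(705 \right)} + m} = \frac{22928 - 147088}{705^{3} - 332695} = - \frac{124160}{350402625 - 332695} = - \frac{124160}{350069930} = \left(-124160\right) \frac{1}{350069930} = - \frac{12416}{35006993}$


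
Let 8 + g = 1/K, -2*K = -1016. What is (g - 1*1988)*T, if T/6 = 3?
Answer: -9125703/254 ≈ -35928.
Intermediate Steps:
K = 508 (K = -½*(-1016) = 508)
T = 18 (T = 6*3 = 18)
g = -4063/508 (g = -8 + 1/508 = -4063/508 ≈ -7.9980)
(g - 1*1988)*T = (-4063/508 - 1*1988)*18 = (-4063/508 - 1988)*18 = -1013967/508*18 = -9125703/254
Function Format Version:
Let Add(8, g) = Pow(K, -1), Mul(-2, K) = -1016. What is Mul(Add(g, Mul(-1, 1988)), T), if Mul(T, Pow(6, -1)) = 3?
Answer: Rational(-9125703, 254) ≈ -35928.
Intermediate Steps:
K = 508 (K = Mul(Rational(-1, 2), -1016) = 508)
T = 18 (T = Mul(6, 3) = 18)
g = Rational(-4063, 508) (g = Add(-8, Pow(508, -1)) = Add(-8, Rational(1, 508)) = Rational(-4063, 508) ≈ -7.9980)
Mul(Add(g, Mul(-1, 1988)), T) = Mul(Add(Rational(-4063, 508), Mul(-1, 1988)), 18) = Mul(Add(Rational(-4063, 508), -1988), 18) = Mul(Rational(-1013967, 508), 18) = Rational(-9125703, 254)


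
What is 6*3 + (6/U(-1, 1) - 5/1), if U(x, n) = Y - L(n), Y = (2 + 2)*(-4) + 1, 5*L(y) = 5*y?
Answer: 101/8 ≈ 12.625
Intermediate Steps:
L(y) = y (L(y) = (5*y)/5 = y)
Y = -15 (Y = 4*(-4) + 1 = -16 + 1 = -15)
U(x, n) = -15 - n
6*3 + (6/U(-1, 1) - 5/1) = 6*3 + (6/(-15 - 1*1) - 5/1) = 18 + (6/(-15 - 1) - 5*1) = 18 + (6/(-16) - 5) = 18 + (6*(-1/16) - 5) = 18 + (-3/8 - 5) = 18 - 43/8 = 101/8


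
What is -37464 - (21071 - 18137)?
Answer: -40398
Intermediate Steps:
-37464 - (21071 - 18137) = -37464 - 1*2934 = -37464 - 2934 = -40398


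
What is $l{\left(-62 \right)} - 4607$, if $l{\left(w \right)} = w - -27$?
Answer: $-4642$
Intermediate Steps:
$l{\left(w \right)} = 27 + w$ ($l{\left(w \right)} = w + 27 = 27 + w$)
$l{\left(-62 \right)} - 4607 = \left(27 - 62\right) - 4607 = -35 - 4607 = -4642$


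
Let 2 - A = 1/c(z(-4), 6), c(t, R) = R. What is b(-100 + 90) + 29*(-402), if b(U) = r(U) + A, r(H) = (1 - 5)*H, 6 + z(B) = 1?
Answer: -69697/6 ≈ -11616.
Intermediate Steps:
z(B) = -5 (z(B) = -6 + 1 = -5)
r(H) = -4*H
A = 11/6 (A = 2 - 1/6 = 11/6 ≈ 1.8333)
b(U) = 11/6 - 4*U (b(U) = -4*U + 11/6 = 11/6 - 4*U)
b(-100 + 90) + 29*(-402) = (11/6 - 4*(-100 + 90)) + 29*(-402) = (11/6 - 4*(-10)) - 11658 = (11/6 + 40) - 11658 = 251/6 - 11658 = -69697/6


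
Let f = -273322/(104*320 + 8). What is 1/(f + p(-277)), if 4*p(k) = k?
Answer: -8322/644629 ≈ -0.012910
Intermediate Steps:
p(k) = k/4
f = -136661/16644 (f = -273322/(33280 + 8) = -273322/33288 = -273322*1/33288 = -136661/16644 ≈ -8.2108)
1/(f + p(-277)) = 1/(-136661/16644 + (¼)*(-277)) = 1/(-136661/16644 - 277/4) = 1/(-644629/8322) = -8322/644629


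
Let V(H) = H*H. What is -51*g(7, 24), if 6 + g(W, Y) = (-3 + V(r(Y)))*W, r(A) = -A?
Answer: -204255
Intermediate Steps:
V(H) = H²
g(W, Y) = -6 + W*(-3 + Y²) (g(W, Y) = -6 + (-3 + (-Y)²)*W = -6 + (-3 + Y²)*W = -6 + W*(-3 + Y²))
-51*g(7, 24) = -51*(-6 - 3*7 + 7*24²) = -51*(-6 - 21 + 7*576) = -51*(-6 - 21 + 4032) = -51*4005 = -204255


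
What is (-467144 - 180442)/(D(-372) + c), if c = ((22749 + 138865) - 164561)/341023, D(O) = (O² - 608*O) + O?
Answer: -220841720478/124196481377 ≈ -1.7782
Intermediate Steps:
D(O) = O² - 607*O
c = -2947/341023 (c = (161614 - 164561)*(1/341023) = -2947*1/341023 = -2947/341023 ≈ -0.0086416)
(-467144 - 180442)/(D(-372) + c) = (-467144 - 180442)/(-372*(-607 - 372) - 2947/341023) = -647586/(-372*(-979) - 2947/341023) = -647586/(364188 - 2947/341023) = -647586/124196481377/341023 = -647586*341023/124196481377 = -220841720478/124196481377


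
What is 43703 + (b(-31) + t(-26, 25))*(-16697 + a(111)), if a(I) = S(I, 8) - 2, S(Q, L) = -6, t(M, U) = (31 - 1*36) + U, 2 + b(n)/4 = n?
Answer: 1914663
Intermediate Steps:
b(n) = -8 + 4*n
t(M, U) = -5 + U (t(M, U) = (31 - 36) + U = -5 + U)
a(I) = -8 (a(I) = -6 - 2 = -8)
43703 + (b(-31) + t(-26, 25))*(-16697 + a(111)) = 43703 + ((-8 + 4*(-31)) + (-5 + 25))*(-16697 - 8) = 43703 + ((-8 - 124) + 20)*(-16705) = 43703 + (-132 + 20)*(-16705) = 43703 - 112*(-16705) = 43703 + 1870960 = 1914663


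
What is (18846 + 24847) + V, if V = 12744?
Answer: 56437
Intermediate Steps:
(18846 + 24847) + V = (18846 + 24847) + 12744 = 43693 + 12744 = 56437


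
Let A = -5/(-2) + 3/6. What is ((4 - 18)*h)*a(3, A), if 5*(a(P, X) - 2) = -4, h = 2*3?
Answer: -504/5 ≈ -100.80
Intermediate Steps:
A = 3 (A = -5*(-½) + 3*(⅙) = 5/2 + ½ = 3)
h = 6
a(P, X) = 6/5 (a(P, X) = 2 + (⅕)*(-4) = 2 - ⅘ = 6/5)
((4 - 18)*h)*a(3, A) = ((4 - 18)*6)*(6/5) = -14*6*(6/5) = -84*6/5 = -504/5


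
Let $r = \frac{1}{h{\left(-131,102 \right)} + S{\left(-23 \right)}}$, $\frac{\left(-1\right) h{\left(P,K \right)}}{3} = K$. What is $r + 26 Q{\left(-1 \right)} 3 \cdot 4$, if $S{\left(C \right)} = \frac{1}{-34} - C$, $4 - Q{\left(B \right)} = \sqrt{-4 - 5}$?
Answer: $\frac{12009470}{9623} - 936 i \approx 1248.0 - 936.0 i$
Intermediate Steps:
$h{\left(P,K \right)} = - 3 K$
$Q{\left(B \right)} = 4 - 3 i$ ($Q{\left(B \right)} = 4 - \sqrt{-4 - 5} = 4 - \sqrt{-9} = 4 - 3 i$)
$S{\left(C \right)} = - \frac{1}{34} - C$
$r = - \frac{34}{9623}$ ($r = \frac{1}{\left(-3\right) 102 - - \frac{781}{34}} = \frac{1}{-306 + \left(- \frac{1}{34} + 23\right)} = \frac{1}{-306 + \frac{781}{34}} = \frac{1}{- \frac{9623}{34}} = - \frac{34}{9623} \approx -0.0035332$)
$r + 26 Q{\left(-1 \right)} 3 \cdot 4 = - \frac{34}{9623} + 26 \left(4 - 3 i\right) 3 \cdot 4 = - \frac{34}{9623} + 26 \left(12 - 9 i\right) 4 = - \frac{34}{9623} + 26 \left(48 - 36 i\right) = - \frac{34}{9623} + \left(1248 - 936 i\right) = \frac{12009470}{9623} - 936 i$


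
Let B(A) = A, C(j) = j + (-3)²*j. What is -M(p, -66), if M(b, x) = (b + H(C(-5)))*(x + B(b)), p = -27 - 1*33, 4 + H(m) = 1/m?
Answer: -201663/25 ≈ -8066.5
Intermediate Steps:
C(j) = 10*j (C(j) = j + 9*j = 10*j)
H(m) = -4 + 1/m
p = -60 (p = -27 - 33 = -60)
M(b, x) = (-201/50 + b)*(b + x) (M(b, x) = (b + (-4 + 1/(10*(-5))))*(x + b) = (b + (-4 + 1/(-50)))*(b + x) = (b + (-4 - 1/50))*(b + x) = (b - 201/50)*(b + x) = (-201/50 + b)*(b + x))
-M(p, -66) = -((-60)² - 201/50*(-60) - 201/50*(-66) - 60*(-66)) = -(3600 + 1206/5 + 6633/25 + 3960) = -1*201663/25 = -201663/25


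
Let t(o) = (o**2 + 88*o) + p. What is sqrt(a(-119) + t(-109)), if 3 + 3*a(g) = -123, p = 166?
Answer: sqrt(2413) ≈ 49.122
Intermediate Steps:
a(g) = -42 (a(g) = -1 + (1/3)*(-123) = -1 - 41 = -42)
t(o) = 166 + o**2 + 88*o (t(o) = (o**2 + 88*o) + 166 = 166 + o**2 + 88*o)
sqrt(a(-119) + t(-109)) = sqrt(-42 + (166 + (-109)**2 + 88*(-109))) = sqrt(-42 + (166 + 11881 - 9592)) = sqrt(-42 + 2455) = sqrt(2413)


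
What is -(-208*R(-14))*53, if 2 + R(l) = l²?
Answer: 2138656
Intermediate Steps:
R(l) = -2 + l²
-(-208*R(-14))*53 = -(-208*(-2 + (-14)²))*53 = -(-208*(-2 + 196))*53 = -(-208*194)*53 = -(-40352)*53 = -1*(-2138656) = 2138656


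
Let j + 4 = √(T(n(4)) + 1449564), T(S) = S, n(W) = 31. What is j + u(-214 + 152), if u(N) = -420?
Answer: -424 + √1449595 ≈ 779.99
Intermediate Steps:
j = -4 + √1449595 (j = -4 + √(31 + 1449564) = -4 + √1449595 ≈ 1200.0)
j + u(-214 + 152) = (-4 + √1449595) - 420 = -424 + √1449595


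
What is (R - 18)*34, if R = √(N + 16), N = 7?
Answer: -612 + 34*√23 ≈ -448.94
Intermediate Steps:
R = √23 (R = √(7 + 16) = √23 ≈ 4.7958)
(R - 18)*34 = (√23 - 18)*34 = (-18 + √23)*34 = -612 + 34*√23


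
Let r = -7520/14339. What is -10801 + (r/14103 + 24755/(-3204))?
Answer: -778134890684987/71991358452 ≈ -10809.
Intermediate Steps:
r = -7520/14339 (r = -7520*1/14339 = -7520/14339 ≈ -0.52444)
-10801 + (r/14103 + 24755/(-3204)) = -10801 + (-7520/14339/14103 + 24755/(-3204)) = -10801 + (-7520/14339*1/14103 + 24755*(-1/3204)) = -10801 + (-7520/202222917 - 24755/3204) = -10801 - 556228044935/71991358452 = -778134890684987/71991358452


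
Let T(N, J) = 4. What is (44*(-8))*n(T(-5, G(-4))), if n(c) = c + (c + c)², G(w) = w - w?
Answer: -23936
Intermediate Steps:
G(w) = 0
n(c) = c + 4*c² (n(c) = c + (2*c)² = c + 4*c²)
(44*(-8))*n(T(-5, G(-4))) = (44*(-8))*(4*(1 + 4*4)) = -1408*(1 + 16) = -1408*17 = -352*68 = -23936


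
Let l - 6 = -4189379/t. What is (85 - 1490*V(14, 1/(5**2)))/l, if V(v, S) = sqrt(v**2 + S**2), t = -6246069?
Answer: 31230345/2450929 - 1861328562*sqrt(122501)/208328965 ≈ -3114.4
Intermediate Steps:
l = 41665793/6246069 (l = 6 - 4189379/(-6246069) = 6 - 4189379*(-1/6246069) = 6 + 4189379/6246069 = 41665793/6246069 ≈ 6.6707)
V(v, S) = sqrt(S**2 + v**2)
(85 - 1490*V(14, 1/(5**2)))/l = (85 - 1490*sqrt((1/(5**2))**2 + 14**2))/(41665793/6246069) = (85 - 1490*sqrt((1/25)**2 + 196))*(6246069/41665793) = (85 - 1490*sqrt(1/625 + 196))*(6246069/41665793) = (85 - 298*sqrt(122501)/5)*(6246069/41665793) = 31230345/2450929 - 1861328562*sqrt(122501)/208328965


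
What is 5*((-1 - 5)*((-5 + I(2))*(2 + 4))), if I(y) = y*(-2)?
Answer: 1620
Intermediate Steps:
I(y) = -2*y
5*((-1 - 5)*((-5 + I(2))*(2 + 4))) = 5*((-1 - 5)*((-5 - 2*2)*(2 + 4))) = 5*(-6*(-5 - 4)*6) = 5*(-(-54)*6) = 5*(-6*(-54)) = 5*324 = 1620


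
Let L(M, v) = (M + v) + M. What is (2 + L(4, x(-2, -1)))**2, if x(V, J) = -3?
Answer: 49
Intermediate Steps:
L(M, v) = v + 2*M
(2 + L(4, x(-2, -1)))**2 = (2 + (-3 + 2*4))**2 = (2 + (-3 + 8))**2 = (2 + 5)**2 = 7**2 = 49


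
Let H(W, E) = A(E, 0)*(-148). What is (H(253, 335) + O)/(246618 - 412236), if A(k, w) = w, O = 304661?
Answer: -304661/165618 ≈ -1.8395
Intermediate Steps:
H(W, E) = 0 (H(W, E) = 0*(-148) = 0)
(H(253, 335) + O)/(246618 - 412236) = (0 + 304661)/(246618 - 412236) = 304661/(-165618) = 304661*(-1/165618) = -304661/165618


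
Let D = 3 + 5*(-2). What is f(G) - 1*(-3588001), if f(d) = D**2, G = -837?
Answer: 3588050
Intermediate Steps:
D = -7 (D = 3 - 10 = -7)
f(d) = 49 (f(d) = (-7)**2 = 49)
f(G) - 1*(-3588001) = 49 - 1*(-3588001) = 49 + 3588001 = 3588050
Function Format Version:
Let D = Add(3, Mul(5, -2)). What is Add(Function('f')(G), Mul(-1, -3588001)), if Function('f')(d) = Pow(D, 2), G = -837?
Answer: 3588050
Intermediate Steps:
D = -7 (D = Add(3, -10) = -7)
Function('f')(d) = 49 (Function('f')(d) = Pow(-7, 2) = 49)
Add(Function('f')(G), Mul(-1, -3588001)) = Add(49, Mul(-1, -3588001)) = Add(49, 3588001) = 3588050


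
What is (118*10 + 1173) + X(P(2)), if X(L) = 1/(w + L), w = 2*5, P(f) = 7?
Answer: 40002/17 ≈ 2353.1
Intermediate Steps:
w = 10
X(L) = 1/(10 + L)
(118*10 + 1173) + X(P(2)) = (118*10 + 1173) + 1/(10 + 7) = (1180 + 1173) + 1/17 = 2353 + 1/17 = 40002/17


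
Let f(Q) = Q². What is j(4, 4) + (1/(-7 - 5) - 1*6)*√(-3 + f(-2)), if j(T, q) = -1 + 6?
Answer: -13/12 ≈ -1.0833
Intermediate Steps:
j(T, q) = 5
j(4, 4) + (1/(-7 - 5) - 1*6)*√(-3 + f(-2)) = 5 + (1/(-7 - 5) - 1*6)*√(-3 + (-2)²) = 5 + (1/(-12) - 6)*√(-3 + 4) = 5 + (-1/12 - 6)*√1 = 5 - 73/12*1 = 5 - 73/12 = -13/12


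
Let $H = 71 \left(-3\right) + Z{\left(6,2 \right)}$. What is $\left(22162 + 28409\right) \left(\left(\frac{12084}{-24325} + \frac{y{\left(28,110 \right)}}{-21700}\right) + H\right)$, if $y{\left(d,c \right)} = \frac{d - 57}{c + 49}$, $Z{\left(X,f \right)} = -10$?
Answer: $- \frac{1806854515991541}{159863900} \approx -1.1302 \cdot 10^{7}$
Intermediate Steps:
$y{\left(d,c \right)} = \frac{-57 + d}{49 + c}$
$H = -223$ ($H = 71 \left(-3\right) - 10 = -213 - 10 = -223$)
$\left(22162 + 28409\right) \left(\left(\frac{12084}{-24325} + \frac{y{\left(28,110 \right)}}{-21700}\right) + H\right) = \left(22162 + 28409\right) \left(\left(\frac{12084}{-24325} + \frac{\frac{1}{49 + 110} \left(-57 + 28\right)}{-21700}\right) - 223\right) = 50571 \left(\left(12084 \left(- \frac{1}{24325}\right) + \frac{1}{159} \left(-29\right) \left(- \frac{1}{21700}\right)\right) - 223\right) = 50571 \left(\left(- \frac{12084}{24325} + \frac{1}{159} \left(-29\right) \left(- \frac{1}{21700}\right)\right) - 223\right) = 50571 \left(\left(- \frac{12084}{24325} - - \frac{29}{3450300}\right) - 223\right) = 50571 \left(\left(- \frac{12084}{24325} + \frac{29}{3450300}\right) - 223\right) = 50571 \left(- \frac{238244113}{479591700} - 223\right) = 50571 \left(- \frac{107187193213}{479591700}\right) = - \frac{1806854515991541}{159863900}$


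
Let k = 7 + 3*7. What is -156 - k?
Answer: -184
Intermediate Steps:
k = 28 (k = 7 + 21 = 28)
-156 - k = -156 - 1*28 = -156 - 28 = -184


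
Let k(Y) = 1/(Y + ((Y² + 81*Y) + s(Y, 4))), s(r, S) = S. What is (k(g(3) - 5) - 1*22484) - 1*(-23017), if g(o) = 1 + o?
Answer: 41040/77 ≈ 532.99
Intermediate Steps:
k(Y) = 1/(4 + Y² + 82*Y) (k(Y) = 1/(Y + ((Y² + 81*Y) + 4)) = 1/(Y + (4 + Y² + 81*Y)) = 1/(4 + Y² + 82*Y))
(k(g(3) - 5) - 1*22484) - 1*(-23017) = (1/(4 + ((1 + 3) - 5)² + 82*((1 + 3) - 5)) - 1*22484) - 1*(-23017) = (1/(4 + (4 - 5)² + 82*(4 - 5)) - 22484) + 23017 = (1/(4 + (-1)² + 82*(-1)) - 22484) + 23017 = (1/(4 + 1 - 82) - 22484) + 23017 = (1/(-77) - 22484) + 23017 = (-1/77 - 22484) + 23017 = -1731269/77 + 23017 = 41040/77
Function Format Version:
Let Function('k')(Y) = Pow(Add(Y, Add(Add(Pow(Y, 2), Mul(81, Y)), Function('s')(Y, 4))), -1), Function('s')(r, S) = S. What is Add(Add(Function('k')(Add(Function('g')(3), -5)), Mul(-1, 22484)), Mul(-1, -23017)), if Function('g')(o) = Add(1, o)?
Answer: Rational(41040, 77) ≈ 532.99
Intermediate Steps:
Function('k')(Y) = Pow(Add(4, Pow(Y, 2), Mul(82, Y)), -1) (Function('k')(Y) = Pow(Add(Y, Add(Add(Pow(Y, 2), Mul(81, Y)), 4)), -1) = Pow(Add(Y, Add(4, Pow(Y, 2), Mul(81, Y))), -1) = Pow(Add(4, Pow(Y, 2), Mul(82, Y)), -1))
Add(Add(Function('k')(Add(Function('g')(3), -5)), Mul(-1, 22484)), Mul(-1, -23017)) = Add(Add(Pow(Add(4, Pow(Add(Add(1, 3), -5), 2), Mul(82, Add(Add(1, 3), -5))), -1), Mul(-1, 22484)), Mul(-1, -23017)) = Add(Add(Pow(Add(4, Pow(Add(4, -5), 2), Mul(82, Add(4, -5))), -1), -22484), 23017) = Add(Add(Pow(Add(4, Pow(-1, 2), Mul(82, -1)), -1), -22484), 23017) = Add(Add(Pow(Add(4, 1, -82), -1), -22484), 23017) = Add(Add(Pow(-77, -1), -22484), 23017) = Add(Add(Rational(-1, 77), -22484), 23017) = Add(Rational(-1731269, 77), 23017) = Rational(41040, 77)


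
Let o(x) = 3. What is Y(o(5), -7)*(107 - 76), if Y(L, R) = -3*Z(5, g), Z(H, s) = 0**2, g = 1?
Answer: 0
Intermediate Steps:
Z(H, s) = 0
Y(L, R) = 0 (Y(L, R) = -3*0 = 0)
Y(o(5), -7)*(107 - 76) = 0*(107 - 76) = 0*31 = 0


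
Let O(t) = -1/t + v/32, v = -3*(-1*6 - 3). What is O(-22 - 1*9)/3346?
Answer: 869/3319232 ≈ 0.00026181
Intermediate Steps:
v = 27 (v = -3*(-6 - 3) = -3*(-9) = 27)
O(t) = 27/32 - 1/t (O(t) = -1/t + 27/32 = 27/32 - 1/t)
O(-22 - 1*9)/3346 = (27/32 - 1/(-22 - 1*9))/3346 = (27/32 - 1/(-22 - 9))*(1/3346) = (27/32 - 1/(-31))*(1/3346) = (27/32 - 1*(-1/31))*(1/3346) = (27/32 + 1/31)*(1/3346) = (869/992)*(1/3346) = 869/3319232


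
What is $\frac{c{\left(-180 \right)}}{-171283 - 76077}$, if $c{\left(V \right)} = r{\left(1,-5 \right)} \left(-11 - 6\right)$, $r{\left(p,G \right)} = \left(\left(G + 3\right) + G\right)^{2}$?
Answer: $\frac{833}{247360} \approx 0.0033676$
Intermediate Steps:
$r{\left(p,G \right)} = \left(3 + 2 G\right)^{2}$ ($r{\left(p,G \right)} = \left(\left(3 + G\right) + G\right)^{2} = \left(3 + 2 G\right)^{2}$)
$c{\left(V \right)} = -833$ ($c{\left(V \right)} = \left(3 + 2 \left(-5\right)\right)^{2} \left(-11 - 6\right) = \left(3 - 10\right)^{2} \left(-17\right) = \left(-7\right)^{2} \left(-17\right) = 49 \left(-17\right) = -833$)
$\frac{c{\left(-180 \right)}}{-171283 - 76077} = - \frac{833}{-171283 - 76077} = - \frac{833}{-247360} = \left(-833\right) \left(- \frac{1}{247360}\right) = \frac{833}{247360}$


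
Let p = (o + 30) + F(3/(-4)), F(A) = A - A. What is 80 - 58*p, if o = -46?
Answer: 1008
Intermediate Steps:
F(A) = 0
p = -16 (p = (-46 + 30) + 0 = -16 + 0 = -16)
80 - 58*p = 80 - 58*(-16) = 80 + 928 = 1008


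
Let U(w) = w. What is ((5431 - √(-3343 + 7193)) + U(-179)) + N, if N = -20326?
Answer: -15074 - 5*√154 ≈ -15136.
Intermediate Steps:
((5431 - √(-3343 + 7193)) + U(-179)) + N = ((5431 - √(-3343 + 7193)) - 179) - 20326 = ((5431 - √3850) - 179) - 20326 = ((5431 - 5*√154) - 179) - 20326 = (5252 - 5*√154) - 20326 = -15074 - 5*√154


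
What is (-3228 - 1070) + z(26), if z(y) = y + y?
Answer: -4246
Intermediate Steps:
z(y) = 2*y
(-3228 - 1070) + z(26) = (-3228 - 1070) + 2*26 = -4298 + 52 = -4246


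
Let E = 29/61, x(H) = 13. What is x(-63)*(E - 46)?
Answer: -36101/61 ≈ -591.82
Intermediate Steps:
E = 29/61 (E = 29*(1/61) = 29/61 ≈ 0.47541)
x(-63)*(E - 46) = 13*(29/61 - 46) = 13*(-2777/61) = -36101/61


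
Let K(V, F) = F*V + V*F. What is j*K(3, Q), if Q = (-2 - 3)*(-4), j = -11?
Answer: -1320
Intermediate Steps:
Q = 20 (Q = -5*(-4) = 20)
K(V, F) = 2*F*V (K(V, F) = F*V + F*V = 2*F*V)
j*K(3, Q) = -22*20*3 = -11*120 = -1320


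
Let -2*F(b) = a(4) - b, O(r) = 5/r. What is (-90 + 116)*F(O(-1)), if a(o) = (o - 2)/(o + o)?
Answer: -273/4 ≈ -68.250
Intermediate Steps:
a(o) = (-2 + o)/(2*o) (a(o) = (-2 + o)/((2*o)) = (-2 + o)*(1/(2*o)) = (-2 + o)/(2*o))
F(b) = -1/8 + b/2 (F(b) = -((1/2)*(-2 + 4)/4 - b)/2 = -((1/2)*(1/4)*2 - b)/2 = -(1/4 - b)/2 = -1/8 + b/2)
(-90 + 116)*F(O(-1)) = (-90 + 116)*(-1/8 + (5/(-1))/2) = 26*(-1/8 + (5*(-1))/2) = 26*(-1/8 + (1/2)*(-5)) = 26*(-1/8 - 5/2) = 26*(-21/8) = -273/4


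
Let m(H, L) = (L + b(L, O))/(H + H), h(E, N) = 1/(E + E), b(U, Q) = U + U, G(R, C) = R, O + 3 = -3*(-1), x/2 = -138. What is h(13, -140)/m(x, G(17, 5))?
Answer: -92/221 ≈ -0.41629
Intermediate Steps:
x = -276 (x = 2*(-138) = -276)
O = 0 (O = -3 - 3*(-1) = -3 + 3 = 0)
b(U, Q) = 2*U
h(E, N) = 1/(2*E)
m(H, L) = 3*L/(2*H) (m(H, L) = (L + 2*L)/(H + H) = (3*L)/((2*H)) = (3*L)*(1/(2*H)) = 3*L/(2*H))
h(13, -140)/m(x, G(17, 5)) = ((½)/13)/(((3/2)*17/(-276))) = ((½)*(1/13))/(((3/2)*17*(-1/276))) = 1/(26*(-17/184)) = (1/26)*(-184/17) = -92/221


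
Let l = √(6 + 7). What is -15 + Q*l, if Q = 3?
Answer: -15 + 3*√13 ≈ -4.1833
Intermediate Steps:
l = √13 ≈ 3.6056
-15 + Q*l = -15 + 3*√13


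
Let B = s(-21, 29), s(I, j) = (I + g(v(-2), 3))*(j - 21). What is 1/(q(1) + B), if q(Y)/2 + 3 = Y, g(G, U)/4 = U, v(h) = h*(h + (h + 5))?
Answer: -1/76 ≈ -0.013158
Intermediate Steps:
v(h) = h*(5 + 2*h) (v(h) = h*(h + (5 + h)) = h*(5 + 2*h))
g(G, U) = 4*U
s(I, j) = (-21 + j)*(12 + I) (s(I, j) = (I + 4*3)*(j - 21) = (I + 12)*(-21 + j) = (12 + I)*(-21 + j) = (-21 + j)*(12 + I))
q(Y) = -6 + 2*Y
B = -72 (B = -252 - 21*(-21) + 12*29 - 21*29 = -252 + 441 + 348 - 609 = -72)
1/(q(1) + B) = 1/((-6 + 2*1) - 72) = 1/((-6 + 2) - 72) = 1/(-4 - 72) = 1/(-76) = -1/76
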